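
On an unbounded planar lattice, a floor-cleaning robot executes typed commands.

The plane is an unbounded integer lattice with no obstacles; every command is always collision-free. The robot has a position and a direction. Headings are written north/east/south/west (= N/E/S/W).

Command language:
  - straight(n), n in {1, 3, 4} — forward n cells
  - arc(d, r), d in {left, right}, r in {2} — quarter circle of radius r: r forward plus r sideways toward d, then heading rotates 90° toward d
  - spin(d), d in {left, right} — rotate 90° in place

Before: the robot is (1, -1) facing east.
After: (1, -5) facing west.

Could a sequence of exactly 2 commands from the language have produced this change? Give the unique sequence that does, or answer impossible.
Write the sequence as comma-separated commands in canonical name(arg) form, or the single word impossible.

arc(right, 2), arc(right, 2)

key: position moved to (1,-5) AND the heading swung to W — translation plus rotation needed
from: (1, -1) facing east
1. arc(right, 2) → (3, -3) facing south
2. arc(right, 2) → (1, -5) facing west
uniquely the one of 49 2-step routes that fits.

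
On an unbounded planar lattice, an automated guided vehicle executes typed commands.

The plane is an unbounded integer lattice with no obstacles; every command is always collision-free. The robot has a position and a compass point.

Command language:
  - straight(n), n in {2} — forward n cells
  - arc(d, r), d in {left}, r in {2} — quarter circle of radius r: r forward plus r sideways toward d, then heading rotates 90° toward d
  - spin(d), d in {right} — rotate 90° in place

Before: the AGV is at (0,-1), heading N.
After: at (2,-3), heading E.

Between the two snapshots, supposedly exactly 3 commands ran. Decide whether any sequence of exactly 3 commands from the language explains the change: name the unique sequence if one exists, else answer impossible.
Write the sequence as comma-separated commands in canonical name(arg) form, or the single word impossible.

key: running arc(left, 2) before spin(right) would end elsewhere — order is forced
from: at (0,-1), heading N
step 1 (spin(right)): at (0,-1), heading E
step 2 (spin(right)): at (0,-1), heading S
step 3 (arc(left, 2)): at (2,-3), heading E
no other 3-command option fits: unique.

spin(right), spin(right), arc(left, 2)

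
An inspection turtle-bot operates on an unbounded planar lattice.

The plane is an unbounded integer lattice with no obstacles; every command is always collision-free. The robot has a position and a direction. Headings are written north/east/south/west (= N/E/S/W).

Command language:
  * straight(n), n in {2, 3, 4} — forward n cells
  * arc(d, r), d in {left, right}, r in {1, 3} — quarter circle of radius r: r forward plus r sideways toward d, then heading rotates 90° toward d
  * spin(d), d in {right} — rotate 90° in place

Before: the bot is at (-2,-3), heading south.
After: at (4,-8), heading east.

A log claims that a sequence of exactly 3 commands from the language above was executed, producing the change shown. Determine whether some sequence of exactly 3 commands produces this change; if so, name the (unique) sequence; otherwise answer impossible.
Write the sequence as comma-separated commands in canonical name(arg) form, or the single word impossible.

key: order matters: swapping straight(2) and straight(3) lands elsewhere
begin: at (-2,-3), heading south
t=1 straight(2) ⇒ at (-2,-5), heading south
t=2 arc(left, 3) ⇒ at (1,-8), heading east
t=3 straight(3) ⇒ at (4,-8), heading east
no rival 3-sequence matches.

straight(2), arc(left, 3), straight(3)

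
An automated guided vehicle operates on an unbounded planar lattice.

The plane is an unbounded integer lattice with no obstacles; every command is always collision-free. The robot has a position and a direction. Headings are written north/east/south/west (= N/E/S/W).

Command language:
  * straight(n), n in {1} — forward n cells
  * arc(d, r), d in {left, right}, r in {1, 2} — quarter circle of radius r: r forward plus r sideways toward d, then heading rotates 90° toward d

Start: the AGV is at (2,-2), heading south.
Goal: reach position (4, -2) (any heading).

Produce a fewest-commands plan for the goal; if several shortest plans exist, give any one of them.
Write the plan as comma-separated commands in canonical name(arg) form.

arc(left, 1), arc(left, 1)

begin: at (2,-2), heading south
step 1 (arc(left, 1)): at (3,-3), heading east
step 2 (arc(left, 1)): at (4,-2), heading north
nothing shorter than 2 reaches the goal.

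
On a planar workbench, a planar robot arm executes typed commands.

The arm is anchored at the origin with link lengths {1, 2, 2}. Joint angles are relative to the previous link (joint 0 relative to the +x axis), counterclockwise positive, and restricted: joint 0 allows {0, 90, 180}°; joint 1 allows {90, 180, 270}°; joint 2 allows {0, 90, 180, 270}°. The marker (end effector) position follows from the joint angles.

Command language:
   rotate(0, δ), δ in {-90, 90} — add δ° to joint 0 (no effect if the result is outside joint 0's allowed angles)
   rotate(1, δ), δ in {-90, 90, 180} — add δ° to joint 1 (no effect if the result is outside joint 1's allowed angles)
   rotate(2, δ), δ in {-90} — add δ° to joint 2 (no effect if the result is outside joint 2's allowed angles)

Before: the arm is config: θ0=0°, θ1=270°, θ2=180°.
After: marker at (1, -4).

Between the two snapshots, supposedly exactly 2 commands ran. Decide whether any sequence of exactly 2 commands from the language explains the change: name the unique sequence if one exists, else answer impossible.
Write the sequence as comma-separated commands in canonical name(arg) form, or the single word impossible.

rotate(2, -90), rotate(2, -90)

initial: config: θ0=0°, θ1=270°, θ2=180°
1. rotate(2, -90) → config: θ0=0°, θ1=270°, θ2=90°
2. rotate(2, -90) → config: θ0=0°, θ1=270°, θ2=0°
no rival 2-sequence matches.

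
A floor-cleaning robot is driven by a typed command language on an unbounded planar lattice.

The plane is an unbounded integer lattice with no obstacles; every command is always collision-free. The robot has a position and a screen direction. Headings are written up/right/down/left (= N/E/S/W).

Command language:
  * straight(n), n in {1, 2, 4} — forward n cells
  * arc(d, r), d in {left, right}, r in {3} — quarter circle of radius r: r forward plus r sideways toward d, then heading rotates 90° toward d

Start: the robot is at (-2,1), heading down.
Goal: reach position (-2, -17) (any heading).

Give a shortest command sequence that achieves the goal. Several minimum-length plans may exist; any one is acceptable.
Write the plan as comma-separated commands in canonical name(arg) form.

t0: at (-2,1), heading down
[1] after straight(2): at (-2,-1), heading down
[2] after straight(4): at (-2,-5), heading down
[3] after straight(4): at (-2,-9), heading down
[4] after straight(4): at (-2,-13), heading down
[5] after straight(4): at (-2,-17), heading down
shorter routes all fall short; 5 is best.

straight(2), straight(4), straight(4), straight(4), straight(4)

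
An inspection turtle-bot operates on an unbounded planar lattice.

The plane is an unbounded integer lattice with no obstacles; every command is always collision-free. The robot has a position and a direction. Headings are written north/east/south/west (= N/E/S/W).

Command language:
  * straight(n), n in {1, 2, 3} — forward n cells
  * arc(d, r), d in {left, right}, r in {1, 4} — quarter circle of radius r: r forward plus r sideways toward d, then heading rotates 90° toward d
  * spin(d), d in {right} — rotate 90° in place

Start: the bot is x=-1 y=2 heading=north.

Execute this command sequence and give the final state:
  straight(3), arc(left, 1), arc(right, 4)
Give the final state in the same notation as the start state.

x=-6 y=10 heading=north

start: x=-1 y=2 heading=north
step 1 (straight(3)): x=-1 y=5 heading=north
step 2 (arc(left, 1)): x=-2 y=6 heading=west
step 3 (arc(right, 4)): x=-6 y=10 heading=north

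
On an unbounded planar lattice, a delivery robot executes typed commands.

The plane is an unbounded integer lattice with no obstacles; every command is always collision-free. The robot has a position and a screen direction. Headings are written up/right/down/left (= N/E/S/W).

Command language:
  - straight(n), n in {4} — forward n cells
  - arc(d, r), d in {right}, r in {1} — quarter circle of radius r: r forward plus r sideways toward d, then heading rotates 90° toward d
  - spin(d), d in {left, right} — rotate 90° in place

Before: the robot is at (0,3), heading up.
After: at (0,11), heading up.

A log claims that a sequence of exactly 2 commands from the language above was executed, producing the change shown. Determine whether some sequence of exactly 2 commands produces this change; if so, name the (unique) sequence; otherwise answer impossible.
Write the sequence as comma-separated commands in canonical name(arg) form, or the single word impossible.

key: heading stays N — no command in the sequence turns
start: at (0,3), heading up
t=1 straight(4) ⇒ at (0,7), heading up
t=2 straight(4) ⇒ at (0,11), heading up
all 16 alternatives checked — unique.

straight(4), straight(4)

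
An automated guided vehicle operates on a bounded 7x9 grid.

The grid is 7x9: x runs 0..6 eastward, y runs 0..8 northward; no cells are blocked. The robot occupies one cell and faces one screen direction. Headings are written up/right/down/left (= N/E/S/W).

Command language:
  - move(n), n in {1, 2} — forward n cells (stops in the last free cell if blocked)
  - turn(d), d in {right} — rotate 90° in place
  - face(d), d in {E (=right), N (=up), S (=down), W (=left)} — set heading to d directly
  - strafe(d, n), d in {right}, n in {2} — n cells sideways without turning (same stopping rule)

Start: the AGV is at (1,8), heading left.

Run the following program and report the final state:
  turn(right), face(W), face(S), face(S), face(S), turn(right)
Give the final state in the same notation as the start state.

initial: at (1,8), heading left
t=1 turn(right) ⇒ at (1,8), heading up
t=2 face(W) ⇒ at (1,8), heading left
t=3 face(S) ⇒ at (1,8), heading down
t=4 face(S) ⇒ at (1,8), heading down
t=5 face(S) ⇒ at (1,8), heading down
t=6 turn(right) ⇒ at (1,8), heading left

at (1,8), heading left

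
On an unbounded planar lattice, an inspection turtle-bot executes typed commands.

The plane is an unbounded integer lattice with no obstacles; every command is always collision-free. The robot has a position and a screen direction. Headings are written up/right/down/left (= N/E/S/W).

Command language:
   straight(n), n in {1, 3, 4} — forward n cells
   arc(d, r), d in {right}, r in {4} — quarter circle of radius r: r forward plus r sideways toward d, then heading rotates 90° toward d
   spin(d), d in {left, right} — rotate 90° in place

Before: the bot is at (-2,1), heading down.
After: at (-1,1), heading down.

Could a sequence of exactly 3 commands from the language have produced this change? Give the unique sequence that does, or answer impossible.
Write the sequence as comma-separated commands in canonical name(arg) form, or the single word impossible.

spin(left), straight(1), spin(right)

key: heading stays S — rotations cancel among the 3 commands
from: at (-2,1), heading down
1. spin(left) → at (-2,1), heading right
2. straight(1) → at (-1,1), heading right
3. spin(right) → at (-1,1), heading down
no rival 3-sequence matches.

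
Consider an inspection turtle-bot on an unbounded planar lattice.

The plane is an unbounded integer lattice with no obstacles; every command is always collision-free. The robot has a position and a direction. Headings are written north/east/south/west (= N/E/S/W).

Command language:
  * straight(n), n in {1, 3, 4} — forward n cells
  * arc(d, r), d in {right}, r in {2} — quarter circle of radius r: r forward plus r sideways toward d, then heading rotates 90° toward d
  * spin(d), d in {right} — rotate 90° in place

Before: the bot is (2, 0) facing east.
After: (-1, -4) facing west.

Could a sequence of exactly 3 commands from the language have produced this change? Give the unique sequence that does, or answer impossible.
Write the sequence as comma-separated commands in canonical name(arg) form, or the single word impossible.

arc(right, 2), arc(right, 2), straight(3)

key: cell and facing (now W) both changed — the 3 commands mix motion and turning
start: (2, 0) facing east
t=1 arc(right, 2) ⇒ (4, -2) facing south
t=2 arc(right, 2) ⇒ (2, -4) facing west
t=3 straight(3) ⇒ (-1, -4) facing west
no rival 3-sequence matches.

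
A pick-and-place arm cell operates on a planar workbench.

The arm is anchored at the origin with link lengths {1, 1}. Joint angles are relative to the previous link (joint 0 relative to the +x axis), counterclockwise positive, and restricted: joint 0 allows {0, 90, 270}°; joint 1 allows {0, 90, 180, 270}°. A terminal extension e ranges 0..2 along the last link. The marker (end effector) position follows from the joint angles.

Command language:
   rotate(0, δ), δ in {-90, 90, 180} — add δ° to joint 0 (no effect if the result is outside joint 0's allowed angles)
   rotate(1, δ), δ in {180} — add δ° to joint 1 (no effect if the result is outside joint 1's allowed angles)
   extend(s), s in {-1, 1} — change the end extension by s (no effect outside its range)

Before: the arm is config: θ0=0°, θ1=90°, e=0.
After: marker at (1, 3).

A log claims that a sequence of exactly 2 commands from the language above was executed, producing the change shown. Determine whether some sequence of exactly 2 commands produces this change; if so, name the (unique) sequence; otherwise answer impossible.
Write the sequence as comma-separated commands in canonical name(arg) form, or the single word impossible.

initial: config: θ0=0°, θ1=90°, e=0
[1] after extend(1): config: θ0=0°, θ1=90°, e=1
[2] after extend(1): config: θ0=0°, θ1=90°, e=2
uniquely the one of 36 2-step routes that fits.

extend(1), extend(1)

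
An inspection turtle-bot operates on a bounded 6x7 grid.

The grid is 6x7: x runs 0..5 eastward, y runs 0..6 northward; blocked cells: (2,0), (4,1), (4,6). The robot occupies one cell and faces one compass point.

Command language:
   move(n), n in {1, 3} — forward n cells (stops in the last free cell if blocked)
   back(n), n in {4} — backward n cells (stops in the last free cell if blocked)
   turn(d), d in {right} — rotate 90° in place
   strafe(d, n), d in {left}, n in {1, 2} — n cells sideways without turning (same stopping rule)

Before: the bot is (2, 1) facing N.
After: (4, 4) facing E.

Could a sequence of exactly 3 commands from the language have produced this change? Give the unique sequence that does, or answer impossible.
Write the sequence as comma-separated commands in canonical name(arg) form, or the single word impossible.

no 3-step route produces this change.

impossible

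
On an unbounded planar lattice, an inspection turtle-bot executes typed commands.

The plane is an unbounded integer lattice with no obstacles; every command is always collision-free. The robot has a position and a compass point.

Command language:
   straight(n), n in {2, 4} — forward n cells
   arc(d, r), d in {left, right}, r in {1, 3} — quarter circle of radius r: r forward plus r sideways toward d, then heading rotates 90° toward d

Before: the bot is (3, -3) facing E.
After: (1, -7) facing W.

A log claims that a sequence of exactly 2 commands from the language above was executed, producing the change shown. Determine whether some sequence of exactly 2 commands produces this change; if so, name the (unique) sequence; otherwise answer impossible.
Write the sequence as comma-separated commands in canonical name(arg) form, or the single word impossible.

key: running arc(right, 3) before arc(right, 1) would end elsewhere — order is forced
from: (3, -3) facing E
t=1 arc(right, 1) ⇒ (4, -4) facing S
t=2 arc(right, 3) ⇒ (1, -7) facing W
no rival 2-sequence matches.

arc(right, 1), arc(right, 3)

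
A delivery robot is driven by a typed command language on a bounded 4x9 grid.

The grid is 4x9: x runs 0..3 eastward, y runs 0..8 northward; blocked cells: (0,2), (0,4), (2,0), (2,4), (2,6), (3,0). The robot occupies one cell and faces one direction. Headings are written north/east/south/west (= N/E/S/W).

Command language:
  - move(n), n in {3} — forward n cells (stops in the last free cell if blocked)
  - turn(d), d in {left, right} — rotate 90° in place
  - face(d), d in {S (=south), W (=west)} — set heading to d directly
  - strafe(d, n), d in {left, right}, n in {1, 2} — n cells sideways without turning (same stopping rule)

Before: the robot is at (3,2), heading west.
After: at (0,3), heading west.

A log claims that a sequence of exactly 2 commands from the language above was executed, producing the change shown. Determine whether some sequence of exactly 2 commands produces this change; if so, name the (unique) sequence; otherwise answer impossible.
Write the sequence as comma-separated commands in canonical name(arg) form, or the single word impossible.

strafe(right, 1), move(3)

key: heading stays W — no command in the sequence turns
from: at (3,2), heading west
1. strafe(right, 1) → at (3,3), heading west
2. move(3) → at (0,3), heading west
all 81 alternatives checked — unique.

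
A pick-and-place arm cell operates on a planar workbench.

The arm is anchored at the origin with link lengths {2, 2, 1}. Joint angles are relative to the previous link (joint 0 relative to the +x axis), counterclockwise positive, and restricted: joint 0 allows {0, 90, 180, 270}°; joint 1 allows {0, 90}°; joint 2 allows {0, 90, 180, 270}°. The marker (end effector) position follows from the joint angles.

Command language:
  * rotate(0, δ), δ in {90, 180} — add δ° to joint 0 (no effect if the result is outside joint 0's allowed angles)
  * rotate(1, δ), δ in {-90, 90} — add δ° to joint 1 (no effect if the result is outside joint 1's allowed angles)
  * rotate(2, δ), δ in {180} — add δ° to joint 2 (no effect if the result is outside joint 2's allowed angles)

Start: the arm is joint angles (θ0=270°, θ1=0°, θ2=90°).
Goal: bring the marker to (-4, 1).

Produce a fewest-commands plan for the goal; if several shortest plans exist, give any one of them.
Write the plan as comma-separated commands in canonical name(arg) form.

from: joint angles (θ0=270°, θ1=0°, θ2=90°)
t=1 rotate(0, 180) ⇒ joint angles (θ0=90°, θ1=0°, θ2=90°)
t=2 rotate(2, 180) ⇒ joint angles (θ0=90°, θ1=0°, θ2=270°)
t=3 rotate(0, 90) ⇒ joint angles (θ0=180°, θ1=0°, θ2=270°)
nothing shorter than 3 reaches the goal.

rotate(0, 180), rotate(2, 180), rotate(0, 90)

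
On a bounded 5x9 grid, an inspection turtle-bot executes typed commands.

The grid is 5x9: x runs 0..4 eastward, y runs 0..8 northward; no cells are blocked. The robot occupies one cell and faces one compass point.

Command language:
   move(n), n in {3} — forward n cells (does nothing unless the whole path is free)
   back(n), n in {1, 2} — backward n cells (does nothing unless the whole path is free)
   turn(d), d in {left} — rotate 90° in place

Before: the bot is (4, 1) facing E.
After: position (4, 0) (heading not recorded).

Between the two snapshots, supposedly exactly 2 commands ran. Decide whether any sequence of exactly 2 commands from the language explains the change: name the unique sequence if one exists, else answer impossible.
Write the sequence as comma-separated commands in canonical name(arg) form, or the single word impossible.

key: order matters: swapping turn(left) and back(1) lands elsewhere
start: (4, 1) facing E
step 1 (turn(left)): (4, 1) facing N
step 2 (back(1)): (4, 0) facing N
uniquely the one of 16 2-step routes that fits.

turn(left), back(1)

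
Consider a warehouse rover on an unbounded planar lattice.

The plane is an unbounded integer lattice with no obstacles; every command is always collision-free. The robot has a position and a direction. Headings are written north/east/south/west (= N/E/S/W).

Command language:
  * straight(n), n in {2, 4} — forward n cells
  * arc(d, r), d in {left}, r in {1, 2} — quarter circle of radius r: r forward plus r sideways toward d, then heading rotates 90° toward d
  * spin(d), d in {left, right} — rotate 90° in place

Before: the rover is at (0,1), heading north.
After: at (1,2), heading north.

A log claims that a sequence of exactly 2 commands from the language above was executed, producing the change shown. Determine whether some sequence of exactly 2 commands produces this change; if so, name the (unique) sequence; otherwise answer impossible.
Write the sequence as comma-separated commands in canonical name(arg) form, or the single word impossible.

spin(right), arc(left, 1)

key: still facing N at the end — net rotation zero over 2 steps
from: at (0,1), heading north
[1] after spin(right): at (0,1), heading east
[2] after arc(left, 1): at (1,2), heading north
no other 2-command option fits: unique.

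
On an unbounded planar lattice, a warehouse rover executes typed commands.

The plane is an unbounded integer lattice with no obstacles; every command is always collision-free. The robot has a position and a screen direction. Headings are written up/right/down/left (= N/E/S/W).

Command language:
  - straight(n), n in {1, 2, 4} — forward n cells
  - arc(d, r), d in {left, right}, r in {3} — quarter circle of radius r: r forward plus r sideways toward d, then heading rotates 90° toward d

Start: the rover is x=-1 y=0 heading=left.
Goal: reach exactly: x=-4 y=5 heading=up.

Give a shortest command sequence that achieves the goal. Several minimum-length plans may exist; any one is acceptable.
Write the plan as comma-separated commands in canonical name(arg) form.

arc(right, 3), straight(2)

start: x=-1 y=0 heading=left
[1] after arc(right, 3): x=-4 y=3 heading=up
[2] after straight(2): x=-4 y=5 heading=up
nothing shorter than 2 reaches the goal.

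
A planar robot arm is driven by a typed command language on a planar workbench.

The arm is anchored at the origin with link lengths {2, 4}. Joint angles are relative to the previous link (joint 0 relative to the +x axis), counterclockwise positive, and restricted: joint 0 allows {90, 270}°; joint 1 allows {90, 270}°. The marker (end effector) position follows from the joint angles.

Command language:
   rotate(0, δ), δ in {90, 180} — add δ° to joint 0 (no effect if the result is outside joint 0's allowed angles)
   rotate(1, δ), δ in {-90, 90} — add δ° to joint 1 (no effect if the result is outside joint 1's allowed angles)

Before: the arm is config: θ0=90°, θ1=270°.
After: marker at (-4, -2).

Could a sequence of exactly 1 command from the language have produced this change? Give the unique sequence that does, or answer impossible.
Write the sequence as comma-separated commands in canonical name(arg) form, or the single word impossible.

rotate(0, 180)

t0: config: θ0=90°, θ1=270°
[1] after rotate(0, 180): config: θ0=270°, θ1=270°
no rival 1-sequence matches.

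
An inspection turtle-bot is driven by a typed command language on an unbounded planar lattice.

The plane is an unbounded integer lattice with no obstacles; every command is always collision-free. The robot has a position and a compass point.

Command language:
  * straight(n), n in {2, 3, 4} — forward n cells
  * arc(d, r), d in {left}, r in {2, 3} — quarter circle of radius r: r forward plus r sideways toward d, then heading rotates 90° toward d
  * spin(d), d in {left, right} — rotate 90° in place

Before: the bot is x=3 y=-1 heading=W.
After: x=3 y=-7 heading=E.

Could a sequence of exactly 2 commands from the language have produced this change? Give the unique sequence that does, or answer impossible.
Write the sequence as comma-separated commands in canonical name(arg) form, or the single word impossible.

arc(left, 3), arc(left, 3)

key: position moved to (3,-7) AND the heading swung to E — translation plus rotation needed
t0: x=3 y=-1 heading=W
t=1 arc(left, 3) ⇒ x=0 y=-4 heading=S
t=2 arc(left, 3) ⇒ x=3 y=-7 heading=E
uniquely the one of 49 2-step routes that fits.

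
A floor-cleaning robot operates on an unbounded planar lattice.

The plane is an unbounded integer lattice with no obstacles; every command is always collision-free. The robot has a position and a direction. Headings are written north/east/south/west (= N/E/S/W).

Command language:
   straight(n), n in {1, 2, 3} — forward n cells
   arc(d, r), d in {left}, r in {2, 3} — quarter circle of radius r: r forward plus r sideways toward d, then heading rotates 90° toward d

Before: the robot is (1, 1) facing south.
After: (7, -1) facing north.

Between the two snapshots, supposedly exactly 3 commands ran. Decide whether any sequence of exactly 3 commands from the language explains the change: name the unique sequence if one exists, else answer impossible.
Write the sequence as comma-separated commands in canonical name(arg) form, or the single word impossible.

straight(2), arc(left, 3), arc(left, 3)

key: order matters: swapping straight(2) and arc(left, 3) lands elsewhere
from: (1, 1) facing south
t=1 straight(2) ⇒ (1, -1) facing south
t=2 arc(left, 3) ⇒ (4, -4) facing east
t=3 arc(left, 3) ⇒ (7, -1) facing north
all 125 alternatives checked — unique.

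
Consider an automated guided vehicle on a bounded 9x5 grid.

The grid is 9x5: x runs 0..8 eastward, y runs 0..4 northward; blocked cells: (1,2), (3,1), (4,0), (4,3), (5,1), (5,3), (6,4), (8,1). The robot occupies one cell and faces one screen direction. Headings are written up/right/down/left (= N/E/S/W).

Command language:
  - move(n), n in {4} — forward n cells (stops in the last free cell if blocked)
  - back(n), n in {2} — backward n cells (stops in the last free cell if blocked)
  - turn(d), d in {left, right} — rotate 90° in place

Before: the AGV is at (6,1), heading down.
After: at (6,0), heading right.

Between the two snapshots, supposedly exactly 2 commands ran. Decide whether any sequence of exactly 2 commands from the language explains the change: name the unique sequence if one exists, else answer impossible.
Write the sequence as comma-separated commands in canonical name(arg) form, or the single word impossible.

move(4), turn(left)

key: order matters: swapping move(4) and turn(left) lands elsewhere
start: at (6,1), heading down
t=1 move(4) ⇒ at (6,0), heading down
t=2 turn(left) ⇒ at (6,0), heading right
uniquely the one of 16 2-step routes that fits.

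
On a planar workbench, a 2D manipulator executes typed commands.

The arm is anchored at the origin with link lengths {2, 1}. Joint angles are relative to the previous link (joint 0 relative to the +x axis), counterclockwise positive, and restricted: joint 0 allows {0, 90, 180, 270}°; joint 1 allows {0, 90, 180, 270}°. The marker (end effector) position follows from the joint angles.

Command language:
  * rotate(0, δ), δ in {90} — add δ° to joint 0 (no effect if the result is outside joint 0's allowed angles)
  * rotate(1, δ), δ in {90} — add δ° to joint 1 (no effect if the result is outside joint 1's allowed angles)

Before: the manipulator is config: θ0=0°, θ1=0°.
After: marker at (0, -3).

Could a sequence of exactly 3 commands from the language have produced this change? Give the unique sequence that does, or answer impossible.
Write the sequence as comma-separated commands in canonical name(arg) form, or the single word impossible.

begin: config: θ0=0°, θ1=0°
[1] after rotate(0, 90): config: θ0=90°, θ1=0°
[2] after rotate(0, 90): config: θ0=180°, θ1=0°
[3] after rotate(0, 90): config: θ0=270°, θ1=0°
no rival 3-sequence matches.

rotate(0, 90), rotate(0, 90), rotate(0, 90)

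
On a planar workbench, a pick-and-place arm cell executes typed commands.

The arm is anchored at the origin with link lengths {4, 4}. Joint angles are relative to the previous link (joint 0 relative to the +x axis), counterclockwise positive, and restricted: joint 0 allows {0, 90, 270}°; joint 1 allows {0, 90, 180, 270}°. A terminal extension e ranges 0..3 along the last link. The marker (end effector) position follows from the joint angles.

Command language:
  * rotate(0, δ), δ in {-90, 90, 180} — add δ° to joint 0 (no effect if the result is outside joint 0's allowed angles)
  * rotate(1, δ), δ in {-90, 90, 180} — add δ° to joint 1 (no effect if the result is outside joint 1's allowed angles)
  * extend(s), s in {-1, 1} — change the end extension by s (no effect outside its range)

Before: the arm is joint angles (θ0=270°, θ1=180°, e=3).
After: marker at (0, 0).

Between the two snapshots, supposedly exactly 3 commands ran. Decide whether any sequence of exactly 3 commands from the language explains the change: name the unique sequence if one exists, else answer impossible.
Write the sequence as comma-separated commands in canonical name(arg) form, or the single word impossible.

extend(-1), extend(-1), extend(-1)

begin: joint angles (θ0=270°, θ1=180°, e=3)
t=1 extend(-1) ⇒ joint angles (θ0=270°, θ1=180°, e=2)
t=2 extend(-1) ⇒ joint angles (θ0=270°, θ1=180°, e=1)
t=3 extend(-1) ⇒ joint angles (θ0=270°, θ1=180°, e=0)
no other 3-command option fits: unique.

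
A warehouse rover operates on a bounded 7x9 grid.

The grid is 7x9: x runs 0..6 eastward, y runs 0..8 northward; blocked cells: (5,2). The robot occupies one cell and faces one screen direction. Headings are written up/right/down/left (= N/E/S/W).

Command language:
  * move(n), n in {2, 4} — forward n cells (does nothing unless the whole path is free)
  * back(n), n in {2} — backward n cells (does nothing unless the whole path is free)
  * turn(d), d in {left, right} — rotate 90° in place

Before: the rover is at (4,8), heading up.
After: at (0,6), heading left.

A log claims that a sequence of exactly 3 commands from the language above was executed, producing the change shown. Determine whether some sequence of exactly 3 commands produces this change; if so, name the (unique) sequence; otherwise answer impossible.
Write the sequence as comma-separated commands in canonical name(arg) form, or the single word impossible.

back(2), turn(left), move(4)

key: running move(4) before back(2) would end elsewhere — order is forced
from: at (4,8), heading up
[1] after back(2): at (4,6), heading up
[2] after turn(left): at (4,6), heading left
[3] after move(4): at (0,6), heading left
no other 3-command option fits: unique.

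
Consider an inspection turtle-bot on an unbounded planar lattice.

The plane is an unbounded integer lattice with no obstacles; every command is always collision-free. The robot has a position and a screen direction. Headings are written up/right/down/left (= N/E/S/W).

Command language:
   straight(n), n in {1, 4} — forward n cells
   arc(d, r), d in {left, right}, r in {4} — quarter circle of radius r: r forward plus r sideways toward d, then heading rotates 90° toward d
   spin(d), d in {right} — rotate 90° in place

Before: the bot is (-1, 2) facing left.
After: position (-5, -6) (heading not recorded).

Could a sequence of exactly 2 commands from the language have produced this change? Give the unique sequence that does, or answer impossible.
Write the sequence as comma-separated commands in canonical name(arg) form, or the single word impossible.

key: order matters: swapping arc(left, 4) and straight(4) lands elsewhere
initial: (-1, 2) facing left
t=1 arc(left, 4) ⇒ (-5, -2) facing down
t=2 straight(4) ⇒ (-5, -6) facing down
uniquely the one of 25 2-step routes that fits.

arc(left, 4), straight(4)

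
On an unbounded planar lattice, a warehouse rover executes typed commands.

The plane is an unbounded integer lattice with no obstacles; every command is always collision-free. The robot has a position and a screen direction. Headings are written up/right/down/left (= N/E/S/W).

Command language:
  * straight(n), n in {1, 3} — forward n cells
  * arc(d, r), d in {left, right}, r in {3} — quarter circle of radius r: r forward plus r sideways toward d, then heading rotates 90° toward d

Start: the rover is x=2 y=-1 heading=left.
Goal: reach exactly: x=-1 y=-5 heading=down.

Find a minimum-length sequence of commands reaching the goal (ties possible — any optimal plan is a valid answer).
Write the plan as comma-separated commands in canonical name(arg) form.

begin: x=2 y=-1 heading=left
step 1 (arc(left, 3)): x=-1 y=-4 heading=down
step 2 (straight(1)): x=-1 y=-5 heading=down
shorter routes all fall short; 2 is best.

arc(left, 3), straight(1)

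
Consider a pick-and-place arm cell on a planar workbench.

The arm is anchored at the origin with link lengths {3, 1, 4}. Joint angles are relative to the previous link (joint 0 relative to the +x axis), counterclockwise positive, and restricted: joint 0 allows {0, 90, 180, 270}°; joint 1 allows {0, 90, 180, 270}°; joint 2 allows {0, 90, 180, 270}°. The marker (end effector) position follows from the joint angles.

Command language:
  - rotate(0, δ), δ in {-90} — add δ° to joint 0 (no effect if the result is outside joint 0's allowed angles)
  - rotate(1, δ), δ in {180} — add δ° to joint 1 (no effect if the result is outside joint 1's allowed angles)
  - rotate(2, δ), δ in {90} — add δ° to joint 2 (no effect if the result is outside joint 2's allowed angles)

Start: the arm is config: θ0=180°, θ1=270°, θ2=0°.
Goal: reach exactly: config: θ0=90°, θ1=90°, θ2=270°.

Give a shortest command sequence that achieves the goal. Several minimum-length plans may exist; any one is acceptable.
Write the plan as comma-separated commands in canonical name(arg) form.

rotate(0, -90), rotate(2, 90), rotate(2, 90), rotate(2, 90), rotate(1, 180)

t0: config: θ0=180°, θ1=270°, θ2=0°
[1] after rotate(0, -90): config: θ0=90°, θ1=270°, θ2=0°
[2] after rotate(2, 90): config: θ0=90°, θ1=270°, θ2=90°
[3] after rotate(2, 90): config: θ0=90°, θ1=270°, θ2=180°
[4] after rotate(2, 90): config: θ0=90°, θ1=270°, θ2=270°
[5] after rotate(1, 180): config: θ0=90°, θ1=90°, θ2=270°
no 4-step plan works, so 5 is optimal.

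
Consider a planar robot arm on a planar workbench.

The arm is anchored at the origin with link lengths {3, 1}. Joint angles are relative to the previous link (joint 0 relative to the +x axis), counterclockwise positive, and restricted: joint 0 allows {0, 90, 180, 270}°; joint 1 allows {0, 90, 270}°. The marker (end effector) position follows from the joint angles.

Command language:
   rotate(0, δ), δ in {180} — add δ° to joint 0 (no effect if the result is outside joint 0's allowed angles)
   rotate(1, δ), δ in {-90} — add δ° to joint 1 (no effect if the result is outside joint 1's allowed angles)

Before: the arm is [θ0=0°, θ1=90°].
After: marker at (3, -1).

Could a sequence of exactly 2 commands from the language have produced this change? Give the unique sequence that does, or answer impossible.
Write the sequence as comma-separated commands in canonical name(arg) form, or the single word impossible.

rotate(1, -90), rotate(1, -90)

t0: [θ0=0°, θ1=90°]
1. rotate(1, -90) → [θ0=0°, θ1=0°]
2. rotate(1, -90) → [θ0=0°, θ1=270°]
all 4 alternatives checked — unique.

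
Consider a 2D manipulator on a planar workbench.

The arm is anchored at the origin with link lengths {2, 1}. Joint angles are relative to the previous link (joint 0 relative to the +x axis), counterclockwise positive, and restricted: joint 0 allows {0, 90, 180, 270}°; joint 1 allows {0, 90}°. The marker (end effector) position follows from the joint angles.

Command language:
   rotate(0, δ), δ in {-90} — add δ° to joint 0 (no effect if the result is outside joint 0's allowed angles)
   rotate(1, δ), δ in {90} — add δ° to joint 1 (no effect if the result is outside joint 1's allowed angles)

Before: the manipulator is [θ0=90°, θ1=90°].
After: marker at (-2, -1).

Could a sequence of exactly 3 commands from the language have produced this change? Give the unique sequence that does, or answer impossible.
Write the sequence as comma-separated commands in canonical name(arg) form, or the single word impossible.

start: [θ0=90°, θ1=90°]
t=1 rotate(0, -90) ⇒ [θ0=0°, θ1=90°]
t=2 rotate(0, -90) ⇒ [θ0=270°, θ1=90°]
t=3 rotate(0, -90) ⇒ [θ0=180°, θ1=90°]
no other 3-command option fits: unique.

rotate(0, -90), rotate(0, -90), rotate(0, -90)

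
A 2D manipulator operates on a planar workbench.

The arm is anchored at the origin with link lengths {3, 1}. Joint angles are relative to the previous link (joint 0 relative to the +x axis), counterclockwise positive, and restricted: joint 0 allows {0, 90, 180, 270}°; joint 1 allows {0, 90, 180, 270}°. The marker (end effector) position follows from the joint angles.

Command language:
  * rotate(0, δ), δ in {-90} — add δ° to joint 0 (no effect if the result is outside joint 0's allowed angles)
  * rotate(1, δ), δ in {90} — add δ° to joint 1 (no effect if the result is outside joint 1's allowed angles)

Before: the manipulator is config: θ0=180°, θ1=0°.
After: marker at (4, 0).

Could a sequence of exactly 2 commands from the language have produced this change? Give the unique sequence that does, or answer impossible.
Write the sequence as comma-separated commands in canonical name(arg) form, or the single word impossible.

rotate(0, -90), rotate(0, -90)

from: config: θ0=180°, θ1=0°
step 1 (rotate(0, -90)): config: θ0=90°, θ1=0°
step 2 (rotate(0, -90)): config: θ0=0°, θ1=0°
uniquely the one of 4 2-step routes that fits.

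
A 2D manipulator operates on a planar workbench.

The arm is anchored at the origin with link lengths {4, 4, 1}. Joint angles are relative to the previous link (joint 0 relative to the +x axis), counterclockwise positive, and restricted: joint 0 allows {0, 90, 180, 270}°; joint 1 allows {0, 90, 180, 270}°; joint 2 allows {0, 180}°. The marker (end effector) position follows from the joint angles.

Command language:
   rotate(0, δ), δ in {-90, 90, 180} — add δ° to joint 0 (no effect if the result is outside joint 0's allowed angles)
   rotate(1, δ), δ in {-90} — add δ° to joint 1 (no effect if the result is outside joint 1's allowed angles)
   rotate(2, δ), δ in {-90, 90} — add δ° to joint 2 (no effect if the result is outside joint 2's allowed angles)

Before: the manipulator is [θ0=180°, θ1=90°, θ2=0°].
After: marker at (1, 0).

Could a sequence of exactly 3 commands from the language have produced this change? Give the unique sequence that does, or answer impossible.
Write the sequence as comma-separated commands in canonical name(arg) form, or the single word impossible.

t0: [θ0=180°, θ1=90°, θ2=0°]
t=1 rotate(1, -90) ⇒ [θ0=180°, θ1=0°, θ2=0°]
t=2 rotate(1, -90) ⇒ [θ0=180°, θ1=270°, θ2=0°]
t=3 rotate(1, -90) ⇒ [θ0=180°, θ1=180°, θ2=0°]
no other 3-command option fits: unique.

rotate(1, -90), rotate(1, -90), rotate(1, -90)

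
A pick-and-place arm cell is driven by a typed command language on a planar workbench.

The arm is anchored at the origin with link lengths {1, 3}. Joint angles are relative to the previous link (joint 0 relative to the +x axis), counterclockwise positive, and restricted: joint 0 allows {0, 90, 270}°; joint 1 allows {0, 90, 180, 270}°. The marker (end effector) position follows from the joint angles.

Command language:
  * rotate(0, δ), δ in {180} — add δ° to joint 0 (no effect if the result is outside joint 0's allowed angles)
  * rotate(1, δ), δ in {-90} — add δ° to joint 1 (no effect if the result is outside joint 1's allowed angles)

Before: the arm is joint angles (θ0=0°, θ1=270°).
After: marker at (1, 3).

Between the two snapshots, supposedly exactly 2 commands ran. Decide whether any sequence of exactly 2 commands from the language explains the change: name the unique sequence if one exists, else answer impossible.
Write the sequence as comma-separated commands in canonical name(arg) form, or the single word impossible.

rotate(1, -90), rotate(1, -90)

from: joint angles (θ0=0°, θ1=270°)
1. rotate(1, -90) → joint angles (θ0=0°, θ1=180°)
2. rotate(1, -90) → joint angles (θ0=0°, θ1=90°)
no other 2-command option fits: unique.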